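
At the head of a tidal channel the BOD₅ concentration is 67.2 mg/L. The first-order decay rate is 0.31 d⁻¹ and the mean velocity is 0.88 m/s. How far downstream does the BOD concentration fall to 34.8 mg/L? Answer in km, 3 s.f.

From C = C₀·e^(−kt), t = ln(C₀/C)/k = ln(67.2/34.8)/0.31 = 0.6581/0.31 = 2.123 d.
Distance = v·t = 0.88 m/s × 1.834e+05 s = 1.614e+05 m = 161.4 km.

161 km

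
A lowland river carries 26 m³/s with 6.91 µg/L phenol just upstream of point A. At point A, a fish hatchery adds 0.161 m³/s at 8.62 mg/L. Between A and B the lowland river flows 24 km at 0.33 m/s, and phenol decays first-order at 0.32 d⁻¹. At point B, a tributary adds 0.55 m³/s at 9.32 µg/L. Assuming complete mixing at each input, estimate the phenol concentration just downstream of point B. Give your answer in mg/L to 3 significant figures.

6.91 µg/L = 0.00691 mg/L.
After input A: C = (26·0.00691 + 0.161·8.62) / 26.16 = 0.05992 mg/L.
Over the 24 km reach to input B (t = 7.273e+04 s = 0.8418 d), decay gives C = 0.05992·exp(−0.32·0.8418) = 0.04577 mg/L.
9.32 µg/L = 0.00932 mg/L.
After input B: C = (26.16·0.04577 + 0.55·0.00932) / 26.71 = 0.04502 mg/L.

0.0450 mg/L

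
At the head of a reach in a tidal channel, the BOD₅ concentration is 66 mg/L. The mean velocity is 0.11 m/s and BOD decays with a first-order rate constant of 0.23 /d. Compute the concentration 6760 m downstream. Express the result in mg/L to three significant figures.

56.0 mg/L

Travel time t = 6760 m / 0.11 m/s = 6760/0.11 = 6.145e+04 s = 0.7113 d.
First-order decay: C = 66·exp(−0.23·0.7113) = 66·0.8491 = 56.04 mg/L.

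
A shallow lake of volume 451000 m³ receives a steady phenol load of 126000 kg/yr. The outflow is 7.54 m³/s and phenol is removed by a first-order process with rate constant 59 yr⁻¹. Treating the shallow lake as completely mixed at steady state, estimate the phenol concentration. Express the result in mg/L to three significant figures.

Outflow Q = 7.54 m³/s × 3.156e+07 s/yr = 2.379e+08 m³/yr.
Steady-state CSTR mass balance: W = Q·C + k·V·C, so C = W/(Q + kV).
Q + kV = 2.379e+08 + 59·451000 = 2.646e+08 m³/yr.
C = 126000/2.646e+08 = 0.0004763 kg/m³ = 0.4763 mg/L.

0.476 mg/L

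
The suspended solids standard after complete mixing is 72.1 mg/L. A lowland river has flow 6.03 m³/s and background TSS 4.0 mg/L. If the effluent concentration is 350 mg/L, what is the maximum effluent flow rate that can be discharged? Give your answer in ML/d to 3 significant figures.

128 ML/d

Mass balance at complete mixing: C_std·(Q_w + Q_r) = Q_w·C_e + Q_r·C_b.
Rearranging, Q_w = Q_r·(C_std − C_b)/(C_e − C_std) = 6.03·(72.1 − 4) / (350 − 72.1) = 1.478 m³/s.
= 127.7 ML/d.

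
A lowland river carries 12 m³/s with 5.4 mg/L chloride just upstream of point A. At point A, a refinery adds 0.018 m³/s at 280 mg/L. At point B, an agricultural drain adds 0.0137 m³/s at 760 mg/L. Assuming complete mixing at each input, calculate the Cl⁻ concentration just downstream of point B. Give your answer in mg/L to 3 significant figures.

After input A: C = (12·5.4 + 0.018·280) / 12.02 = 5.811 mg/L.
After input B: C = (12.02·5.811 + 0.0137·760) / 12.03 = 6.67 mg/L.

6.67 mg/L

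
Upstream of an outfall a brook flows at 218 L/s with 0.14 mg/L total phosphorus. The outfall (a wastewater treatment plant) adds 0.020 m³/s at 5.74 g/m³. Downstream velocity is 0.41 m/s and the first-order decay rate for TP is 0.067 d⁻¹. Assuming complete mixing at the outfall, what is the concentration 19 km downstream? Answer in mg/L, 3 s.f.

218 L/s = 0.218 m³/s.
After complete mixing, C₀ = (0.02·5.74 + 0.218·0.14) / 0.238 = 0.6106 mg/L.
Travel time t = 1.9e+04 m / 0.41 m/s = 4.634e+04 s = 0.5364 d.
C = 0.6106·exp(−0.067·0.5364) = 0.6106·0.9647 = 0.589 mg/L.

0.589 mg/L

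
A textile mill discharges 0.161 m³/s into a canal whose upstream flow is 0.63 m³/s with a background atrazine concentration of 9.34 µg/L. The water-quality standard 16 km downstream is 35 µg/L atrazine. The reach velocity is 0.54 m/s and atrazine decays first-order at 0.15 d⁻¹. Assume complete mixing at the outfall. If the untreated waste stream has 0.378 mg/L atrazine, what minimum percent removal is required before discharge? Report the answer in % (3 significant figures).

61.8 %

9.34 µg/L = 0.00934 mg/L.
35 µg/L = 0.035 mg/L.
Travel time to the compliance point: t = 1.6e+04/0.54 = 2.963e+04 s = 0.3429 d; decay factor exp(−0.15·0.3429) = 0.9499.
So the concentration just after mixing may be at most 0.035/0.9499 = 0.03685 mg/L.
Mass balance: 0.03685·0.791 = 0.161·Cₑ + 0.63·0.00934.
Cₑ = (0.02915 − 0.005884) / 0.161 = 0.1445 mg/L.
Required removal = 1 − 0.1445/0.378 = 61.78 %.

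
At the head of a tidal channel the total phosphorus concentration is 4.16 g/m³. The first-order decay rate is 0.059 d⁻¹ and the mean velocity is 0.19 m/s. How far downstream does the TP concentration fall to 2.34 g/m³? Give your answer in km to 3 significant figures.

From C = C₀·e^(−kt), t = ln(C₀/C)/k = ln(4.16/2.34)/0.059 = 0.5754/0.059 = 9.752 d.
Distance = v·t = 0.19 m/s × 8.426e+05 s = 1.601e+05 m = 160.1 km.

160 km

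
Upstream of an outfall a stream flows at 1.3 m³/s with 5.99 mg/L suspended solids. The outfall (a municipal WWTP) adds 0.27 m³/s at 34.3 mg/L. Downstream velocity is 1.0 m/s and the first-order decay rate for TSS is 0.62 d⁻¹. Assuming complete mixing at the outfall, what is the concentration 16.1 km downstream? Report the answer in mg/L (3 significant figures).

9.67 mg/L

After complete mixing, C₀ = (0.27·34.3 + 1.3·5.99) / 1.57 = 10.86 mg/L.
Travel time t = 1.61e+04 m / 1.0 m/s = 1.61e+04 s = 0.1863 d.
C = 10.86·exp(−0.62·0.1863) = 10.86·0.8909 = 9.674 mg/L.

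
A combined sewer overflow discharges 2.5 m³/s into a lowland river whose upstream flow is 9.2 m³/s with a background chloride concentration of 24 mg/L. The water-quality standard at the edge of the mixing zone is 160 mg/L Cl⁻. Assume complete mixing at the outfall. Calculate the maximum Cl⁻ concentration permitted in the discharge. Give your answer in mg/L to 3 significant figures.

660 mg/L

Mass balance: 160·11.7 = 2.5·Cₑ + 9.2·24.
Cₑ = (1872 − 220.8) / 2.5 = 660.5 mg/L.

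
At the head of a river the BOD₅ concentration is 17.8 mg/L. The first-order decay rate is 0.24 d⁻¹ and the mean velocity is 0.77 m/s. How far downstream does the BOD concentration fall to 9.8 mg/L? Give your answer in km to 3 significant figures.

From C = C₀·e^(−kt), t = ln(C₀/C)/k = ln(17.8/9.8)/0.24 = 0.5968/0.24 = 2.487 d.
Distance = v·t = 0.77 m/s × 2.149e+05 s = 1.654e+05 m = 165.4 km.

165 km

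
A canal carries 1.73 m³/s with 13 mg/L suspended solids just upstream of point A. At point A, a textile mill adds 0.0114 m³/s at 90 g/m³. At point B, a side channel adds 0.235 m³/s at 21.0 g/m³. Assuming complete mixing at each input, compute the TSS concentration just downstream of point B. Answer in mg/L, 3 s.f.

After input A: C = (1.73·13 + 0.0114·90) / 1.741 = 13.5 mg/L.
After input B: C = (1.741·13.5 + 0.235·21) / 1.976 = 14.4 mg/L.

14.4 mg/L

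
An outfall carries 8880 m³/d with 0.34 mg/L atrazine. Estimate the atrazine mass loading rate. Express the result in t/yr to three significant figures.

1.10 t/yr

8880 m³/d = 0.1028 m³/s.
Mass flux = Q·C = 0.1028 m³/s × 0.34 g/m³ = 0.03494 g/s.
= 0.03494 g/s × 31.56 = 1.103 t/yr.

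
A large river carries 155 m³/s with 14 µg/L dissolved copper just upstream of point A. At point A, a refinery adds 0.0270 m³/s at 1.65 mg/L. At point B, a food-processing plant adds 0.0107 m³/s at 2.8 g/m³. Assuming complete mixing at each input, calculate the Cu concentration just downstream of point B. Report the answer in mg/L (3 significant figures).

14 µg/L = 0.014 mg/L.
After input A: C = (155·0.014 + 0.027·1.65) / 155 = 0.01428 mg/L.
After input B: C = (155·0.01428 + 0.0107·2.8) / 155 = 0.01448 mg/L.

0.0145 mg/L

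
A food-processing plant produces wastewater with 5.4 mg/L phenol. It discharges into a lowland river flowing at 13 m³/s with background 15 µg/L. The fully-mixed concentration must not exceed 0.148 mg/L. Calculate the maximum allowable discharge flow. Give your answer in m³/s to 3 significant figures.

15 µg/L = 0.015 mg/L.
Mass balance at complete mixing: C_std·(Q_w + Q_r) = Q_w·C_e + Q_r·C_b.
Rearranging, Q_w = Q_r·(C_std − C_b)/(C_e − C_std) = 13·(0.148 − 0.015) / (5.4 − 0.148) = 0.3292 m³/s.

0.329 m³/s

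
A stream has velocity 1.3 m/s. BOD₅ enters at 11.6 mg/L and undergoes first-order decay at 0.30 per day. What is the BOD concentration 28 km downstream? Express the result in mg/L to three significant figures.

10.8 mg/L

Travel time t = 28 km / 1.3 m/s = 2.8e+04/1.3 = 2.154e+04 s = 0.2493 d.
First-order decay: C = 11.6·exp(−0.30·0.2493) = 11.6·0.9279 = 10.76 mg/L.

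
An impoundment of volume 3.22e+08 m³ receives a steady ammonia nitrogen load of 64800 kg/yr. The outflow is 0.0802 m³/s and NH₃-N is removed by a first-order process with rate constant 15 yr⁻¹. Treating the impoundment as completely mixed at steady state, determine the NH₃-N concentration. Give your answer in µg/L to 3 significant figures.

13.4 µg/L

Outflow Q = 0.0802 m³/s × 3.156e+07 s/yr = 2.531e+06 m³/yr.
Steady-state CSTR mass balance: W = Q·C + k·V·C, so C = W/(Q + kV).
Q + kV = 2.531e+06 + 15·3.22e+08 = 4.833e+09 m³/yr.
C = 64800/4.833e+09 = 1.341e-05 kg/m³ = 0.01341 mg/L = 13.41 µg/L.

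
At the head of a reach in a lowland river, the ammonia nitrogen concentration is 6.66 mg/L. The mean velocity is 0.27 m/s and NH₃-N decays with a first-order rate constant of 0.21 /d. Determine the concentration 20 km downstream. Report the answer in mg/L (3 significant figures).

5.56 mg/L

Travel time t = 20 km / 0.27 m/s = 2e+04/0.27 = 7.407e+04 s = 0.8573 d.
First-order decay: C = 6.66·exp(−0.21·0.8573) = 6.66·0.8352 = 5.563 mg/L.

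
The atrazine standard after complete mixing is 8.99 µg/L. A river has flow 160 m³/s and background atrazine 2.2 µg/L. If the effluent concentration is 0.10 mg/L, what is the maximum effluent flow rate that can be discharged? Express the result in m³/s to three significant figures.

11.9 m³/s

2.2 µg/L = 0.0022 mg/L.
8.99 µg/L = 0.00899 mg/L.
Mass balance at complete mixing: C_std·(Q_w + Q_r) = Q_w·C_e + Q_r·C_b.
Rearranging, Q_w = Q_r·(C_std − C_b)/(C_e − C_std) = 160·(0.00899 − 0.0022) / (0.1 − 0.00899) = 11.94 m³/s.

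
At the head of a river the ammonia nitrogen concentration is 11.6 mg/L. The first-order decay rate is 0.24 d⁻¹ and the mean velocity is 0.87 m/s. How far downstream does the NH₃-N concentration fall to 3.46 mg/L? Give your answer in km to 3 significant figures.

379 km

From C = C₀·e^(−kt), t = ln(C₀/C)/k = ln(11.6/3.46)/0.24 = 1.21/0.24 = 5.041 d.
Distance = v·t = 0.87 m/s × 4.355e+05 s = 3.789e+05 m = 378.9 km.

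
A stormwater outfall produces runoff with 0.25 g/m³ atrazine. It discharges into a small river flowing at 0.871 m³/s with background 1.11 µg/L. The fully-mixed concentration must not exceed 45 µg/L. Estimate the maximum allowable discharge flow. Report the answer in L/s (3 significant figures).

186 L/s

1.11 µg/L = 0.00111 mg/L.
45 µg/L = 0.045 mg/L.
Mass balance at complete mixing: C_std·(Q_w + Q_r) = Q_w·C_e + Q_r·C_b.
Rearranging, Q_w = Q_r·(C_std − C_b)/(C_e − C_std) = 0.871·(0.045 − 0.00111) / (0.25 − 0.045) = 0.1865 m³/s.
= 186.5 L/s.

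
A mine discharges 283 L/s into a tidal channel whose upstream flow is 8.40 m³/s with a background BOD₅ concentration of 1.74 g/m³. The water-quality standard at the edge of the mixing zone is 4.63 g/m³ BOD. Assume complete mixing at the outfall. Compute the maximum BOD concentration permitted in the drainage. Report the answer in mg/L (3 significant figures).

90.4 mg/L

283 L/s = 0.283 m³/s.
Mass balance: 4.63·8.683 = 0.283·Cₑ + 8.4·1.74.
Cₑ = (40.2 − 14.62) / 0.283 = 90.41 mg/L.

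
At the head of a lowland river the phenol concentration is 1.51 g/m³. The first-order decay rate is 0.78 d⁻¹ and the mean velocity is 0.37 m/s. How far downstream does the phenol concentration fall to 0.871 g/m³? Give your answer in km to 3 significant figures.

22.6 km

From C = C₀·e^(−kt), t = ln(C₀/C)/k = ln(1.51/0.871)/0.78 = 0.5502/0.78 = 0.7054 d.
Distance = v·t = 0.37 m/s × 6.095e+04 s = 2.255e+04 m = 22.55 km.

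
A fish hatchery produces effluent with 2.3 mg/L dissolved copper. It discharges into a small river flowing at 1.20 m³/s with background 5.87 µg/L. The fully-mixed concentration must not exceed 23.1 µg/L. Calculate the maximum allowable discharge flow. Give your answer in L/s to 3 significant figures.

5.87 µg/L = 0.00587 mg/L.
23.1 µg/L = 0.0231 mg/L.
Mass balance at complete mixing: C_std·(Q_w + Q_r) = Q_w·C_e + Q_r·C_b.
Rearranging, Q_w = Q_r·(C_std − C_b)/(C_e − C_std) = 1.20·(0.0231 − 0.00587) / (2.3 − 0.0231) = 0.009081 m³/s.
= 9.081 L/s.

9.08 L/s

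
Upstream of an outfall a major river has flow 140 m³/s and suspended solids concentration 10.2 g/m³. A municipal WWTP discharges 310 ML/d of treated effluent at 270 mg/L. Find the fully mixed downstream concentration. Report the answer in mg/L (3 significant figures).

310 ML/d = 3.588 m³/s.
Flow-weighted mixing gives C = (3.588·270 + 140·10.2) / (3.588 + 140) = 2397/143.6 = 16.69 mg/L.

16.7 mg/L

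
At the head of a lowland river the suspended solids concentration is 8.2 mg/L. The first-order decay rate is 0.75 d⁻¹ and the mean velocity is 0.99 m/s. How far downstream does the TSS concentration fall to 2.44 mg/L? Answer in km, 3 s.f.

138 km

From C = C₀·e^(−kt), t = ln(C₀/C)/k = ln(8.2/2.44)/0.75 = 1.212/0.75 = 1.616 d.
Distance = v·t = 0.99 m/s × 1.396e+05 s = 1.382e+05 m = 138.2 km.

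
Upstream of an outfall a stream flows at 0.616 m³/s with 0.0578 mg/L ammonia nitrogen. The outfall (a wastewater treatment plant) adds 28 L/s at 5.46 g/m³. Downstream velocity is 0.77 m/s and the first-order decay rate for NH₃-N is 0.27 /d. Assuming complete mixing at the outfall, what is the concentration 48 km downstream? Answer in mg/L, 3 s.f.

0.241 mg/L

28 L/s = 0.028 m³/s.
After complete mixing, C₀ = (0.028·5.46 + 0.616·0.0578) / 0.644 = 0.2927 mg/L.
Travel time t = 4.8e+04 m / 0.77 m/s = 6.234e+04 s = 0.7215 d.
C = 0.2927·exp(−0.27·0.7215) = 0.2927·0.823 = 0.2409 mg/L.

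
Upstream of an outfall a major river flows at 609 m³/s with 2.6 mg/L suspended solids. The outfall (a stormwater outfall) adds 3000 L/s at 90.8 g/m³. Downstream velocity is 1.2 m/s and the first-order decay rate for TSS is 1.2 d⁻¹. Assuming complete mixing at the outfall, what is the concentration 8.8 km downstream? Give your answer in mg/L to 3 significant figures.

3000 L/s = 3 m³/s.
After complete mixing, C₀ = (3·90.8 + 609·2.6) / 612 = 3.032 mg/L.
Travel time t = 8800 m / 1.2 m/s = 7333 s = 0.08488 d.
C = 3.032·exp(−1.2·0.08488) = 3.032·0.9032 = 2.739 mg/L.

2.74 mg/L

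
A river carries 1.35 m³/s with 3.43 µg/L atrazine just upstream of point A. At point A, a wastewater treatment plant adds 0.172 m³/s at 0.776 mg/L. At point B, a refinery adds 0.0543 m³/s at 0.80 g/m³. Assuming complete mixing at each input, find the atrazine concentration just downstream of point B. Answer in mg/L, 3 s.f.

3.43 µg/L = 0.00343 mg/L.
After input A: C = (1.35·0.00343 + 0.172·0.776) / 1.522 = 0.09074 mg/L.
After input B: C = (1.522·0.09074 + 0.0543·0.8) / 1.576 = 0.1152 mg/L.

0.115 mg/L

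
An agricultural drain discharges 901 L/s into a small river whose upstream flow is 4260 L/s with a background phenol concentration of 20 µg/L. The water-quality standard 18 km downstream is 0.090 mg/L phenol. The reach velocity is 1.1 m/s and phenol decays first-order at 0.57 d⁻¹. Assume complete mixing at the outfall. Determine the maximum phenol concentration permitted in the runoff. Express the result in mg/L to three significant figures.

0.480 mg/L

901 L/s = 0.901 m³/s.
4260 L/s = 4.26 m³/s.
20 µg/L = 0.02 mg/L.
Travel time to the compliance point: t = 1.8e+04/1.1 = 1.636e+04 s = 0.1894 d; decay factor exp(−0.57·0.1894) = 0.8977.
So the concentration just after mixing may be at most 0.09/0.8977 = 0.1003 mg/L.
Mass balance: 0.1003·5.161 = 0.901·Cₑ + 4.26·0.02.
Cₑ = (0.5174 − 0.0852) / 0.901 = 0.4797 mg/L.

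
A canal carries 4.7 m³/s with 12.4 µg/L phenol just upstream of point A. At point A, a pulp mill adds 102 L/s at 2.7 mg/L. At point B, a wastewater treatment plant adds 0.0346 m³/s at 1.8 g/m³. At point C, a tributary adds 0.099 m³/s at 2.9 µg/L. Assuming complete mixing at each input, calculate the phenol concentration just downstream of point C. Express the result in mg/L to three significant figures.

0.0803 mg/L

12.4 µg/L = 0.0124 mg/L.
102 L/s = 0.102 m³/s.
After input A: C = (4.7·0.0124 + 0.102·2.7) / 4.802 = 0.06949 mg/L.
After input B: C = (4.802·0.06949 + 0.0346·1.8) / 4.837 = 0.08187 mg/L.
2.9 µg/L = 0.0029 mg/L.
After input C: C = (4.837·0.08187 + 0.099·0.0029) / 4.936 = 0.08028 mg/L.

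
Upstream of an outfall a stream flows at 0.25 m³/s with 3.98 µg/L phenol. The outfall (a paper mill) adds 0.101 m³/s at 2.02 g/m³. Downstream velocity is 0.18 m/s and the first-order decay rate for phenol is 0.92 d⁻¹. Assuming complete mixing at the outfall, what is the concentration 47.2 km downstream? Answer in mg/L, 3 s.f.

0.0358 mg/L

3.98 µg/L = 0.00398 mg/L.
After complete mixing, C₀ = (0.101·2.02 + 0.25·0.00398) / 0.351 = 0.5841 mg/L.
Travel time t = 4.72e+04 m / 0.18 m/s = 2.622e+05 s = 3.035 d.
C = 0.5841·exp(−0.92·3.035) = 0.5841·0.06129 = 0.0358 mg/L.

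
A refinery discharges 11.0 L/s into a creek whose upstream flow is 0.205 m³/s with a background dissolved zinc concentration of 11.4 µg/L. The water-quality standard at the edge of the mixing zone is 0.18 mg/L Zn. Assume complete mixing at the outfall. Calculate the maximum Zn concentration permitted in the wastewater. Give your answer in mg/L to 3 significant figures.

3.32 mg/L

11.0 L/s = 0.011 m³/s.
11.4 µg/L = 0.0114 mg/L.
Mass balance: 0.18·0.216 = 0.011·Cₑ + 0.205·0.0114.
Cₑ = (0.03888 − 0.002337) / 0.011 = 3.322 mg/L.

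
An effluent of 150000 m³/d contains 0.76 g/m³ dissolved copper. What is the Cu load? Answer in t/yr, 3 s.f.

41.6 t/yr

150000 m³/d = 1.736 m³/s.
Mass flux = Q·C = 1.736 m³/s × 0.76 g/m³ = 1.319 g/s.
= 1.319 g/s × 31.56 = 41.64 t/yr.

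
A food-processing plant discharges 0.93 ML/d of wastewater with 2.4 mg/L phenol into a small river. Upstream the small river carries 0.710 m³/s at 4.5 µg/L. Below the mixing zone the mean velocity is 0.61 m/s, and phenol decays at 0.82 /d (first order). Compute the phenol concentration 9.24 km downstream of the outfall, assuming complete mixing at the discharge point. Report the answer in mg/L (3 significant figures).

0.93 ML/d = 0.01076 m³/s.
4.5 µg/L = 0.0045 mg/L.
After complete mixing, C₀ = (0.01076·2.4 + 0.71·0.0045) / 0.7208 = 0.04027 mg/L.
Travel time t = 9240 m / 0.61 m/s = 1.515e+04 s = 0.1753 d.
C = 0.04027·exp(−0.82·0.1753) = 0.04027·0.8661 = 0.03488 mg/L.

0.0349 mg/L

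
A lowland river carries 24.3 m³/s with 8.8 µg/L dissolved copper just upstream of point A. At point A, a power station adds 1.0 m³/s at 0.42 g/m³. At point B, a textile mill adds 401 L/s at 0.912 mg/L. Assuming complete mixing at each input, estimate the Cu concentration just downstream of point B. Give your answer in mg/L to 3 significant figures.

8.8 µg/L = 0.0088 mg/L.
After input A: C = (24.3·0.0088 + 1·0.42) / 25.3 = 0.02505 mg/L.
401 L/s = 0.401 m³/s.
After input B: C = (25.3·0.02505 + 0.401·0.912) / 25.7 = 0.03889 mg/L.

0.0389 mg/L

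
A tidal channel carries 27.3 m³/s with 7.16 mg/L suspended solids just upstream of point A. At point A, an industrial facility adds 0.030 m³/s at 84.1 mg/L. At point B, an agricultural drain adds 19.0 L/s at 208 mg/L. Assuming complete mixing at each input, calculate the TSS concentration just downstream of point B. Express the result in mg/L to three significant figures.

After input A: C = (27.3·7.16 + 0.03·84.1) / 27.33 = 7.244 mg/L.
19.0 L/s = 0.019 m³/s.
After input B: C = (27.33·7.244 + 0.019·208) / 27.35 = 7.384 mg/L.

7.38 mg/L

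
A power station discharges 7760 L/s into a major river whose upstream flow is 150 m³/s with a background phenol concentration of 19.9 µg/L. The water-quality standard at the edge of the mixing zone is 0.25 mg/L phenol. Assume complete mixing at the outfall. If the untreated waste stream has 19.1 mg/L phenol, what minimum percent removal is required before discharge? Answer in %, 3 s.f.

75.4 %

7760 L/s = 7.76 m³/s.
19.9 µg/L = 0.0199 mg/L.
Mass balance: 0.25·157.8 = 7.76·Cₑ + 150·0.0199.
Cₑ = (39.44 − 2.985) / 7.76 = 4.698 mg/L.
Required removal = 1 − 4.698/19.1 = 75.4 %.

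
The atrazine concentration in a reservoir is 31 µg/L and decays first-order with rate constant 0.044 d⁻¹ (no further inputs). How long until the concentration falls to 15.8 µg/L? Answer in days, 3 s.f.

15.3 d

t = ln(C₀/C)/k = ln(31/15.8)/0.044 = 0.674/0.044 = 15.32 d.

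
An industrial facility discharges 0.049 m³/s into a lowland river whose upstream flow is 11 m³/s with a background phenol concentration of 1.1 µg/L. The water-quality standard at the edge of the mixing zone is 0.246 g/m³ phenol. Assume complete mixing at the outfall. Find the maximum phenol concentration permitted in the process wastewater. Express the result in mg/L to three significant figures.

55.2 mg/L

1.1 µg/L = 0.0011 mg/L.
Mass balance: 0.246·11.05 = 0.049·Cₑ + 11·0.0011.
Cₑ = (2.718 − 0.0121) / 0.049 = 55.22 mg/L.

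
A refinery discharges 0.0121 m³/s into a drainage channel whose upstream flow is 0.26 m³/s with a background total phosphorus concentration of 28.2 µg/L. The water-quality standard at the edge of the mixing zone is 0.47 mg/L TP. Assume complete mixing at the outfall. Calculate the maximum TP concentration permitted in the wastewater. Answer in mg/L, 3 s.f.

9.96 mg/L

28.2 µg/L = 0.0282 mg/L.
Mass balance: 0.47·0.2721 = 0.0121·Cₑ + 0.26·0.0282.
Cₑ = (0.1279 − 0.007332) / 0.0121 = 9.963 mg/L.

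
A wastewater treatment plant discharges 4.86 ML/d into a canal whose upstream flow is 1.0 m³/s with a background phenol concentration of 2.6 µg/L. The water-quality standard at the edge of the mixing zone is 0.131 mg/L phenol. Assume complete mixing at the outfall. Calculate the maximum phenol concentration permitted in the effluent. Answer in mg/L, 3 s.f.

2.41 mg/L

4.86 ML/d = 0.05625 m³/s.
2.6 µg/L = 0.0026 mg/L.
Mass balance: 0.131·1.056 = 0.05625·Cₑ + 1·0.0026.
Cₑ = (0.1384 − 0.0026) / 0.05625 = 2.414 mg/L.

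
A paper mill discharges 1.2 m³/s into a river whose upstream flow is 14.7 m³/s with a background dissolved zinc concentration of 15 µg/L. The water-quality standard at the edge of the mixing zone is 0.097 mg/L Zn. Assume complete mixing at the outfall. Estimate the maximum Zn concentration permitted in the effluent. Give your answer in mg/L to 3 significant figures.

1.10 mg/L

15 µg/L = 0.015 mg/L.
Mass balance: 0.097·15.9 = 1.2·Cₑ + 14.7·0.015.
Cₑ = (1.542 − 0.2205) / 1.2 = 1.102 mg/L.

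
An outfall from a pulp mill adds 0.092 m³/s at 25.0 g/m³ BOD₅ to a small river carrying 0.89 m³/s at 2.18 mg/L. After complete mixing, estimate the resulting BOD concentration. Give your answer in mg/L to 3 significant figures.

By mass balance at complete mixing, C = (0.092·25 + 0.89·2.18) / (0.092 + 0.89) = 4.24/0.982 = 4.318 mg/L.

4.32 mg/L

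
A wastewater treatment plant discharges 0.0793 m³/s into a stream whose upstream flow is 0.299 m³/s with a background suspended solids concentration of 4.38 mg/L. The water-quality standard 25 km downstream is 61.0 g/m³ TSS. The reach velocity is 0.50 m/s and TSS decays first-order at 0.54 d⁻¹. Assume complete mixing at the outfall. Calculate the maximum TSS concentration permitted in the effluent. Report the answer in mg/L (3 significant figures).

381 mg/L

Travel time to the compliance point: t = 2.5e+04/0.50 = 5e+04 s = 0.5787 d; decay factor exp(−0.54·0.5787) = 0.7316.
So the concentration just after mixing may be at most 61/0.7316 = 83.38 mg/L.
Mass balance: 83.38·0.3783 = 0.0793·Cₑ + 0.299·4.38.
Cₑ = (31.54 − 1.31) / 0.0793 = 381.2 mg/L.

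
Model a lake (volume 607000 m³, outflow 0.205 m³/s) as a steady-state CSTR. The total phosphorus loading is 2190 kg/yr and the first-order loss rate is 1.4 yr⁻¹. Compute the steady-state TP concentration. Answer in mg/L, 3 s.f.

Outflow Q = 0.205 m³/s × 3.156e+07 s/yr = 6.469e+06 m³/yr.
Steady-state CSTR mass balance: W = Q·C + k·V·C, so C = W/(Q + kV).
Q + kV = 6.469e+06 + 1.4·607000 = 7.319e+06 m³/yr.
C = 2190/7.319e+06 = 0.0002992 kg/m³ = 0.2992 mg/L.

0.299 mg/L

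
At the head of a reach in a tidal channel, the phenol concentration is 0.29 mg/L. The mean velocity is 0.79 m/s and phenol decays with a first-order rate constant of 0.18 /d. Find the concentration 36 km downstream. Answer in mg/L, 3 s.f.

Travel time t = 36 km / 0.79 m/s = 3.6e+04/0.79 = 4.557e+04 s = 0.5274 d.
First-order decay: C = 0.29·exp(−0.18·0.5274) = 0.29·0.9094 = 0.2637 mg/L.

0.264 mg/L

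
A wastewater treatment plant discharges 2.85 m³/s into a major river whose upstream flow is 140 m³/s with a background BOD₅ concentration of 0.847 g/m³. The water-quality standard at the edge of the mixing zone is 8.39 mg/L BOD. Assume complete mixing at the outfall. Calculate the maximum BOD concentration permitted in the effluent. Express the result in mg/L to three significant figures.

Mass balance: 8.39·142.8 = 2.85·Cₑ + 140·0.847.
Cₑ = (1199 − 118.6) / 2.85 = 378.9 mg/L.

379 mg/L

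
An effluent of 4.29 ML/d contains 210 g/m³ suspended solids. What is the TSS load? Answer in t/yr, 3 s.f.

329 t/yr

4.29 ML/d = 0.04965 m³/s.
Mass flux = Q·C = 0.04965 m³/s × 210 g/m³ = 10.43 g/s.
= 10.43 g/s × 31.56 = 329.1 t/yr.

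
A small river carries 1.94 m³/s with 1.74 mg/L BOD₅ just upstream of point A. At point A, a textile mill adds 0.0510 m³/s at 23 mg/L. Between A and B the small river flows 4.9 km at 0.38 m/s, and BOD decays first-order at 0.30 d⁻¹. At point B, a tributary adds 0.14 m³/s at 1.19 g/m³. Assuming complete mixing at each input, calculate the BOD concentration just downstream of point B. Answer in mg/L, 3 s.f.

2.12 mg/L

After input A: C = (1.94·1.74 + 0.051·23) / 1.991 = 2.285 mg/L.
Over the 4.9 km reach to input B (t = 1.289e+04 s = 0.1492 d), decay gives C = 2.285·exp(−0.30·0.1492) = 2.185 mg/L.
After input B: C = (1.991·2.185 + 0.14·1.19) / 2.131 = 2.119 mg/L.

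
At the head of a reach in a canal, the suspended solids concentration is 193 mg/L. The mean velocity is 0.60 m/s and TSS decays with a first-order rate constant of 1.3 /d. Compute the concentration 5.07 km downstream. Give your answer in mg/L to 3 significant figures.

Travel time t = 5.07 km / 0.60 m/s = 5070/0.60 = 8450 s = 0.0978 d.
First-order decay: C = 193·exp(−1.3·0.0978) = 193·0.8806 = 170 mg/L.

170 mg/L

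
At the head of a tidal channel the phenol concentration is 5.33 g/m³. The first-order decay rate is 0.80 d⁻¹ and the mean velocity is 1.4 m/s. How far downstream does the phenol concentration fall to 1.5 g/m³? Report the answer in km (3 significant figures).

From C = C₀·e^(−kt), t = ln(C₀/C)/k = ln(5.33/1.5)/0.80 = 1.268/0.80 = 1.585 d.
Distance = v·t = 1.4 m/s × 1.369e+05 s = 1.917e+05 m = 191.7 km.

192 km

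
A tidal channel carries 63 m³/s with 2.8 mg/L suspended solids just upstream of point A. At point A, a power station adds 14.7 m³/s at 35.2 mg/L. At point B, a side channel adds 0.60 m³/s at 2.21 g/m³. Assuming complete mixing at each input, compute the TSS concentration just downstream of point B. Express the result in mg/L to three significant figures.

After input A: C = (63·2.8 + 14.7·35.2) / 77.7 = 8.93 mg/L.
After input B: C = (77.7·8.93 + 0.6·2.21) / 78.3 = 8.878 mg/L.

8.88 mg/L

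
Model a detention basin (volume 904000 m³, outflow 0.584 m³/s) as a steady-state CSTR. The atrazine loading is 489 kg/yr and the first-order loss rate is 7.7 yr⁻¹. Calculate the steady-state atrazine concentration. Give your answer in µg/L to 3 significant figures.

Outflow Q = 0.584 m³/s × 3.156e+07 s/yr = 1.843e+07 m³/yr.
Steady-state CSTR mass balance: W = Q·C + k·V·C, so C = W/(Q + kV).
Q + kV = 1.843e+07 + 7.7·904000 = 2.539e+07 m³/yr.
C = 489/2.539e+07 = 1.926e-05 kg/m³ = 0.01926 mg/L = 19.26 µg/L.

19.3 µg/L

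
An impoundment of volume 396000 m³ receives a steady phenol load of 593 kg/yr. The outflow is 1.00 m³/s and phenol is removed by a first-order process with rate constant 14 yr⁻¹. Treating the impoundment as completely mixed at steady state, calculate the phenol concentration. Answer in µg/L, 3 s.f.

16.0 µg/L

Outflow Q = 1.00 m³/s × 3.156e+07 s/yr = 3.156e+07 m³/yr.
Steady-state CSTR mass balance: W = Q·C + k·V·C, so C = W/(Q + kV).
Q + kV = 3.156e+07 + 14·396000 = 3.71e+07 m³/yr.
C = 593/3.71e+07 = 1.598e-05 kg/m³ = 0.01598 mg/L = 15.98 µg/L.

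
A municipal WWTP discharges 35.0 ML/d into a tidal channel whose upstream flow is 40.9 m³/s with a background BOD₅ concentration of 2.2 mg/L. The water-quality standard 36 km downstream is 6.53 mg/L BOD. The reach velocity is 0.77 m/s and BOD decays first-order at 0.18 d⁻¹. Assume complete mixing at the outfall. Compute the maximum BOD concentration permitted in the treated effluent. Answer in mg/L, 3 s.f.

512 mg/L

35.0 ML/d = 0.4051 m³/s.
Travel time to the compliance point: t = 3.6e+04/0.77 = 4.675e+04 s = 0.5411 d; decay factor exp(−0.18·0.5411) = 0.9072.
So the concentration just after mixing may be at most 6.53/0.9072 = 7.198 mg/L.
Mass balance: 7.198·41.31 = 0.4051·Cₑ + 40.9·2.2.
Cₑ = (297.3 − 89.98) / 0.4051 = 511.8 mg/L.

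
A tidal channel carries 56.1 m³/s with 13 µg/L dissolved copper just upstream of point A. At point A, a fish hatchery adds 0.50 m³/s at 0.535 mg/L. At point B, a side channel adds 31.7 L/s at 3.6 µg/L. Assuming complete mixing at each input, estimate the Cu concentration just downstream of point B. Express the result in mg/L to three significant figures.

0.0176 mg/L

13 µg/L = 0.013 mg/L.
After input A: C = (56.1·0.013 + 0.5·0.535) / 56.6 = 0.01761 mg/L.
31.7 L/s = 0.0317 m³/s.
3.6 µg/L = 0.0036 mg/L.
After input B: C = (56.6·0.01761 + 0.0317·0.0036) / 56.63 = 0.0176 mg/L.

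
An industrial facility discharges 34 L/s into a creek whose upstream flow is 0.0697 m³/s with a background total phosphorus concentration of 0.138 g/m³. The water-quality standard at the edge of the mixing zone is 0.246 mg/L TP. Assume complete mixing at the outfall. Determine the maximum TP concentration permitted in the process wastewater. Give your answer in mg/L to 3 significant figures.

34 L/s = 0.034 m³/s.
Mass balance: 0.246·0.1037 = 0.034·Cₑ + 0.0697·0.138.
Cₑ = (0.02551 − 0.009619) / 0.034 = 0.4674 mg/L.

0.467 mg/L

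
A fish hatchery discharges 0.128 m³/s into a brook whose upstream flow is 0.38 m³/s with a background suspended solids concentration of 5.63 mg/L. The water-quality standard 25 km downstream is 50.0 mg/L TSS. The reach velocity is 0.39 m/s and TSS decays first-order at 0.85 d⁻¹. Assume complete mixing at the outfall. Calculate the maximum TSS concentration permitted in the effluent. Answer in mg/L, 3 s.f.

356 mg/L

Travel time to the compliance point: t = 2.5e+04/0.39 = 6.41e+04 s = 0.7419 d; decay factor exp(−0.85·0.7419) = 0.5323.
So the concentration just after mixing may be at most 50/0.5323 = 93.94 mg/L.
Mass balance: 93.94·0.508 = 0.128·Cₑ + 0.38·5.63.
Cₑ = (47.72 − 2.139) / 0.128 = 356.1 mg/L.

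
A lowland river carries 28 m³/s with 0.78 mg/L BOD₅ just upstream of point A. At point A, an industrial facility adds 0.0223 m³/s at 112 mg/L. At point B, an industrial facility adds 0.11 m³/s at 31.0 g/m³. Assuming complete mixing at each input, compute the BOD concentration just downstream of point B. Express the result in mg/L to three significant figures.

After input A: C = (28·0.78 + 0.0223·112) / 28.02 = 0.8685 mg/L.
After input B: C = (28.02·0.8685 + 0.11·31) / 28.13 = 0.9863 mg/L.

0.986 mg/L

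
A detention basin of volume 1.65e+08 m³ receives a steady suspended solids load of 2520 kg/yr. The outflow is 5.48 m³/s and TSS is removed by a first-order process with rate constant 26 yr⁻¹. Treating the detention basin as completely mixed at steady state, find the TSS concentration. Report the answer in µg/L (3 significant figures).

0.565 µg/L

Outflow Q = 5.48 m³/s × 3.156e+07 s/yr = 1.729e+08 m³/yr.
Steady-state CSTR mass balance: W = Q·C + k·V·C, so C = W/(Q + kV).
Q + kV = 1.729e+08 + 26·1.65e+08 = 4.463e+09 m³/yr.
C = 2520/4.463e+09 = 5.647e-07 kg/m³ = 0.0005647 mg/L = 0.5647 µg/L.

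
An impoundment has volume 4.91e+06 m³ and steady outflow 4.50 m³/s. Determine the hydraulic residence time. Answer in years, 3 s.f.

0.0346 yr

Q = 4.50 m³/s × 3.156e+07 s/yr = 1.42e+08 m³/yr.
Hydraulic residence time τ = V/Q = 4.91e+06/1.42e+08 = 0.03458 yr.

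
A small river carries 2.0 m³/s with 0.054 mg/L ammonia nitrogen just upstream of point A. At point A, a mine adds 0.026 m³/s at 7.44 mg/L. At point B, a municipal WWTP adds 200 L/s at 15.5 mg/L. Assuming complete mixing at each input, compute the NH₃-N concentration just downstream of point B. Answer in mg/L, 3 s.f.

After input A: C = (2·0.054 + 0.026·7.44) / 2.026 = 0.1488 mg/L.
200 L/s = 0.2 m³/s.
After input B: C = (2.026·0.1488 + 0.2·15.5) / 2.226 = 1.528 mg/L.

1.53 mg/L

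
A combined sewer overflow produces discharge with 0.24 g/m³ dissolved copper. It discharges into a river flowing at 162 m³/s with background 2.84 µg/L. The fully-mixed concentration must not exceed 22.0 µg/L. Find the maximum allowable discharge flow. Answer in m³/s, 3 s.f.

2.84 µg/L = 0.00284 mg/L.
22.0 µg/L = 0.022 mg/L.
Mass balance at complete mixing: C_std·(Q_w + Q_r) = Q_w·C_e + Q_r·C_b.
Rearranging, Q_w = Q_r·(C_std − C_b)/(C_e − C_std) = 162·(0.022 − 0.00284) / (0.24 − 0.022) = 14.24 m³/s.

14.2 m³/s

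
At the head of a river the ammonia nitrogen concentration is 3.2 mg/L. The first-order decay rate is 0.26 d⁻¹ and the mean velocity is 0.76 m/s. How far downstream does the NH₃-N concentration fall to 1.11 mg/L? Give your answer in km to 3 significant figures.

267 km

From C = C₀·e^(−kt), t = ln(C₀/C)/k = ln(3.2/1.11)/0.26 = 1.059/0.26 = 4.072 d.
Distance = v·t = 0.76 m/s × 3.518e+05 s = 2.674e+05 m = 267.4 km.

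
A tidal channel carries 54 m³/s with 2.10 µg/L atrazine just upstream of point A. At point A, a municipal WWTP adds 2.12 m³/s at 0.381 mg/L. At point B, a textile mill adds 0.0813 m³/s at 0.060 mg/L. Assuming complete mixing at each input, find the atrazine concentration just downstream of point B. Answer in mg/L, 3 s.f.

2.10 µg/L = 0.0021 mg/L.
After input A: C = (54·0.0021 + 2.12·0.381) / 56.12 = 0.01641 mg/L.
After input B: C = (56.12·0.01641 + 0.0813·0.06) / 56.2 = 0.01648 mg/L.

0.0165 mg/L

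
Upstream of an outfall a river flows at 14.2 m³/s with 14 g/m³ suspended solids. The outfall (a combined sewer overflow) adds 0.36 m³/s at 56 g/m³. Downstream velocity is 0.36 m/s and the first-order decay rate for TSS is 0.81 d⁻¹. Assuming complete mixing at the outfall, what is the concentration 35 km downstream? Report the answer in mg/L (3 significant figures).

After complete mixing, C₀ = (0.36·56 + 14.2·14) / 14.56 = 15.04 mg/L.
Travel time t = 3.5e+04 m / 0.36 m/s = 9.722e+04 s = 1.125 d.
C = 15.04·exp(−0.81·1.125) = 15.04·0.4019 = 6.045 mg/L.

6.04 mg/L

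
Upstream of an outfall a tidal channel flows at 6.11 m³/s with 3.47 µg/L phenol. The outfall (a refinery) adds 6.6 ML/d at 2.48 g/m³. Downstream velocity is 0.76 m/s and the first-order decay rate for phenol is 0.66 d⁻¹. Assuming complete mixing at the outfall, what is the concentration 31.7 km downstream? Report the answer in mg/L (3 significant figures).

6.6 ML/d = 0.07639 m³/s.
3.47 µg/L = 0.00347 mg/L.
After complete mixing, C₀ = (0.07639·2.48 + 6.11·0.00347) / 6.186 = 0.03405 mg/L.
Travel time t = 3.17e+04 m / 0.76 m/s = 4.171e+04 s = 0.4828 d.
C = 0.03405·exp(−0.66·0.4828) = 0.03405·0.7272 = 0.02476 mg/L.

0.0248 mg/L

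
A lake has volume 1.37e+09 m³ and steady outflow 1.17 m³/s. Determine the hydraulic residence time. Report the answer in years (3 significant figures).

37.1 yr

Q = 1.17 m³/s × 3.156e+07 s/yr = 3.692e+07 m³/yr.
Hydraulic residence time τ = V/Q = 1.37e+09/3.692e+07 = 37.1 yr.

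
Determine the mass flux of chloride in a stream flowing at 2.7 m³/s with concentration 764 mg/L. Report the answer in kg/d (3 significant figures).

Mass flux = Q·C = 2.7 m³/s × 764 g/m³ = 2063 g/s.
= 2063 g/s × 86.4 = 1.782e+05 kg/d.

178000 kg/d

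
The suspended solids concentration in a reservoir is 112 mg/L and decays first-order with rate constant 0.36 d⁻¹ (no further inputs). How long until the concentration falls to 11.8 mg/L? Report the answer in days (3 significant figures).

6.25 d

t = ln(C₀/C)/k = ln(112/11.8)/0.36 = 2.25/0.36 = 6.251 d.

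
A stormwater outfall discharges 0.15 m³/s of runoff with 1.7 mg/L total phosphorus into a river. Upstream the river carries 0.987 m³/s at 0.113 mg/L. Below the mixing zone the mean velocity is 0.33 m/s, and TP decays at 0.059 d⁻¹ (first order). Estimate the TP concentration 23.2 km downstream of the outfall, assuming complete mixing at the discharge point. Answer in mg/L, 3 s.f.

After complete mixing, C₀ = (0.15·1.7 + 0.987·0.113) / 1.137 = 0.3224 mg/L.
Travel time t = 2.32e+04 m / 0.33 m/s = 7.03e+04 s = 0.8137 d.
C = 0.3224·exp(−0.059·0.8137) = 0.3224·0.9531 = 0.3073 mg/L.

0.307 mg/L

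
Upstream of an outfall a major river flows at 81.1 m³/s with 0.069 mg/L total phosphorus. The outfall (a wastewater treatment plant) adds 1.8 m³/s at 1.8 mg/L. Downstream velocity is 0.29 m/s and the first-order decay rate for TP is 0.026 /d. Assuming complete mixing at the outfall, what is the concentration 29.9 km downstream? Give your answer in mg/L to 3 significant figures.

0.103 mg/L

After complete mixing, C₀ = (1.8·1.8 + 81.1·0.069) / 82.9 = 0.1066 mg/L.
Travel time t = 2.99e+04 m / 0.29 m/s = 1.031e+05 s = 1.193 d.
C = 0.1066·exp(−0.026·1.193) = 0.1066·0.9694 = 0.1033 mg/L.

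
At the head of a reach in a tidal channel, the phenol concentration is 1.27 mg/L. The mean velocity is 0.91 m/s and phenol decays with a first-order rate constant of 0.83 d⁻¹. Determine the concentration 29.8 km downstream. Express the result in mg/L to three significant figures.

0.927 mg/L

Travel time t = 29.8 km / 0.91 m/s = 2.98e+04/0.91 = 3.275e+04 s = 0.379 d.
First-order decay: C = 1.27·exp(−0.83·0.379) = 1.27·0.7301 = 0.9272 mg/L.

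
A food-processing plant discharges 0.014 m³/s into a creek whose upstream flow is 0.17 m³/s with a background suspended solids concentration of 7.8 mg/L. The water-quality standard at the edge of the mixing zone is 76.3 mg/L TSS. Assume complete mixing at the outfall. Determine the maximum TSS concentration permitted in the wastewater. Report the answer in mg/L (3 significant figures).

908 mg/L

Mass balance: 76.3·0.184 = 0.014·Cₑ + 0.17·7.8.
Cₑ = (14.04 − 1.326) / 0.014 = 908.1 mg/L.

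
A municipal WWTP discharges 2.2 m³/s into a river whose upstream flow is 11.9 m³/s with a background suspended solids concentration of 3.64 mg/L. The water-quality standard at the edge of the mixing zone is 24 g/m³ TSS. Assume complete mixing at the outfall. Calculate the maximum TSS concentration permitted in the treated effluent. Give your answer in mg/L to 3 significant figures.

134 mg/L

Mass balance: 24·14.1 = 2.2·Cₑ + 11.9·3.64.
Cₑ = (338.4 − 43.32) / 2.2 = 134.1 mg/L.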